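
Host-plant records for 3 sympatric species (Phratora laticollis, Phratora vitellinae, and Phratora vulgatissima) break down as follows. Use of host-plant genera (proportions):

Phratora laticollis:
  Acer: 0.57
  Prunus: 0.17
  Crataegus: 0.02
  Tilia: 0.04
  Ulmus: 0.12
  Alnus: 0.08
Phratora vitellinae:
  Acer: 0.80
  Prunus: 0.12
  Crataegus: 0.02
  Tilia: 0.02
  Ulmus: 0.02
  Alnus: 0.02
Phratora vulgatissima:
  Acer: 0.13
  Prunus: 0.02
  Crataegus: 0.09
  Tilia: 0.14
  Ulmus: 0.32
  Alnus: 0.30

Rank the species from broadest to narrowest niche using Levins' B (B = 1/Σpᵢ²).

Σp_latiᵢ² = 0.57² + 0.17² + 0.02² + 0.04² + 0.12² + 0.08² = 0.3249 + 0.0289 + 0.0004 + 0.0016 + 0.0144 + 0.0064 = 0.3766
B_lati = 1 / 0.3766 = 2.6553
Σp_viteᵢ² = 0.80² + 0.12² + 0.02² + 0.02² + 0.02² + 0.02² = 0.6400 + 0.0144 + 0.0004 + 0.0004 + 0.0004 + 0.0004 = 0.6560
B_vite = 1 / 0.6560 = 1.5244
Σp_vulgᵢ² = 0.13² + 0.02² + 0.09² + 0.14² + 0.32² + 0.30² = 0.0169 + 0.0004 + 0.0081 + 0.0196 + 0.1024 + 0.0900 = 0.2374
B_vulg = 1 / 0.2374 = 4.2123
Ranking by B (broadest → narrowest): Phratora vulgatissima (4.21) > Phratora laticollis (2.66) > Phratora vitellinae (1.52)

Phratora vulgatissima > Phratora laticollis > Phratora vitellinae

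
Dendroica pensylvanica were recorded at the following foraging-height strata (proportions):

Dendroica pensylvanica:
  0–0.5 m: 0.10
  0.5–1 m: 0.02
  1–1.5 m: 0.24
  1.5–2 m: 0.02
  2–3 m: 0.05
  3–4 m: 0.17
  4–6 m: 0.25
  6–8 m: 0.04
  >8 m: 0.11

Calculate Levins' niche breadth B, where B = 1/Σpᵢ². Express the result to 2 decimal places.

5.68

Σpᵢ² = 0.10² + 0.02² + 0.24² + 0.02² + 0.05² + 0.17² + 0.25² + 0.04² + 0.11² = 0.0100 + 0.0004 + 0.0576 + 0.0004 + 0.0025 + 0.0289 + 0.0625 + 0.0016 + 0.0121 = 0.1760
B = 1 / 0.1760 = 5.6818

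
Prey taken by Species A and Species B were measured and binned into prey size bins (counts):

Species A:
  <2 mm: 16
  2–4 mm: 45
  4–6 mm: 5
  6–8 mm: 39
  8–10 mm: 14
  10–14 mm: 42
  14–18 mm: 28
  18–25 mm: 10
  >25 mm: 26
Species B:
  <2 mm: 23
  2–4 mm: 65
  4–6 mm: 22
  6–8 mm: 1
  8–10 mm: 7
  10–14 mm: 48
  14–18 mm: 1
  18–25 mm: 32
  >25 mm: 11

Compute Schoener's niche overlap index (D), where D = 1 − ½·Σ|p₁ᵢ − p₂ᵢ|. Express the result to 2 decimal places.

Proportions for Species A (n=225): 16/225=0.0711, 45/225=0.2000, 5/225=0.0222, 39/225=0.1733, 14/225=0.0622, 42/225=0.1867, 28/225=0.1244, 10/225=0.0444, 26/225=0.1156
Proportions for Species B (n=210): 23/210=0.1095, 65/210=0.3095, 22/210=0.1048, 1/210=0.0048, 7/210=0.0333, 48/210=0.2286, 1/210=0.0048, 32/210=0.1524, 11/210=0.0524
Σ|p₁ᵢ − p₂ᵢ| = 0.0384 + 0.1095 + 0.0826 + 0.1685 + 0.0289 + 0.0419 + 0.1196 + 0.1080 + 0.0632 = 0.7606
D = 1 − ½ × 0.7606 = 1 − 0.38030 = 0.61970

0.62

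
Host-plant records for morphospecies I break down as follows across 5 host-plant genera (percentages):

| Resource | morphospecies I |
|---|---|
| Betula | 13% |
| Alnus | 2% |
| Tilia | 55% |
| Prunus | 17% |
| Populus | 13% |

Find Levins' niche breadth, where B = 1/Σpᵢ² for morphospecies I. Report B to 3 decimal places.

Convert percentages to proportions (divide by 100).
Σpᵢ² = 0.13² + 0.02² + 0.55² + 0.17² + 0.13² = 0.0169 + 0.0004 + 0.3025 + 0.0289 + 0.0169 = 0.3656
B = 1 / 0.3656 = 2.73523

2.735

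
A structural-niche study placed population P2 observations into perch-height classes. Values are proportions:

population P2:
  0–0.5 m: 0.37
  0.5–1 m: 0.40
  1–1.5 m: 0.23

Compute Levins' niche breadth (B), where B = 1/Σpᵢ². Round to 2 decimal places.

Σpᵢ² = 0.37² + 0.40² + 0.23² = 0.1369 + 0.1600 + 0.0529 = 0.3498
B = 1 / 0.3498 = 2.8588

2.86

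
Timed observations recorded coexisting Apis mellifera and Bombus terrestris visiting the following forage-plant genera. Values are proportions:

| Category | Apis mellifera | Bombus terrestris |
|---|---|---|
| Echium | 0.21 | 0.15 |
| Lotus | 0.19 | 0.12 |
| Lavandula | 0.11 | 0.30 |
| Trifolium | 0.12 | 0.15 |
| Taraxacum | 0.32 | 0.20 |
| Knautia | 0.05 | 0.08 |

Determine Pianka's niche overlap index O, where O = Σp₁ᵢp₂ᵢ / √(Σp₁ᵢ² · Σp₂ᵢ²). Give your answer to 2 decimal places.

Σ p₁ᵢp₂ᵢ = 0.0315 + 0.0228 + 0.0330 + 0.0180 + 0.0640 + 0.0040 = 0.1733
Σp_1ᵢ² = 0.21² + 0.19² + 0.11² + 0.12² + 0.32² + 0.05² = 0.0441 + 0.0361 + 0.0121 + 0.0144 + 0.1024 + 0.0025 = 0.2116
Σp_2ᵢ² = 0.15² + 0.12² + 0.30² + 0.15² + 0.20² + 0.08² = 0.0225 + 0.0144 + 0.0900 + 0.0225 + 0.0400 + 0.0064 = 0.1958
O = 0.1733 / √(0.2116 × 0.1958) = 0.1733 / 0.20355 = 0.8514

0.85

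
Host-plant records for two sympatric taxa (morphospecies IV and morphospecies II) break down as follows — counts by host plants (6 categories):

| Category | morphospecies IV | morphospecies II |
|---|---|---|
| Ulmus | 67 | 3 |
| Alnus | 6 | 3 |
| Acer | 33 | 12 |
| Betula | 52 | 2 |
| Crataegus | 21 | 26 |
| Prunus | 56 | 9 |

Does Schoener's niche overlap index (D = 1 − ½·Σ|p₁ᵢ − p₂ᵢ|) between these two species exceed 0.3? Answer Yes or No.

Yes

Proportions for morphospecies IV (n=235): 67/235=0.2851, 6/235=0.0255, 33/235=0.1404, 52/235=0.2213, 21/235=0.0894, 56/235=0.2383
Proportions for morphospecies II (n=55): 3/55=0.0545, 3/55=0.0545, 12/55=0.2182, 2/55=0.0364, 26/55=0.4727, 9/55=0.1636
Σ|p₁ᵢ − p₂ᵢ| = 0.2306 + 0.0290 + 0.0778 + 0.1849 + 0.3833 + 0.0747 = 0.9803
D = 1 − ½ × 0.9803 = 1 − 0.49015 = 0.50985
D = 0.50985 > 0.3 → Yes.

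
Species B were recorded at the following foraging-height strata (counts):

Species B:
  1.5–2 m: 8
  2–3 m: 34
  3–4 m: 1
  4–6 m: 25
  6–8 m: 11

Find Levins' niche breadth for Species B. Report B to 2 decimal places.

Proportions for Species B (n=79): 8/79=0.1013, 34/79=0.4304, 1/79=0.0127, 25/79=0.3165, 11/79=0.1392
Σpᵢ² = 0.1013² + 0.4304² + 0.0127² + 0.3165² + 0.1392² = 0.010262 + 0.185244 + 0.000161 + 0.100172 + 0.019377 = 0.315216
B = 1 / 0.315216 = 3.1724

3.17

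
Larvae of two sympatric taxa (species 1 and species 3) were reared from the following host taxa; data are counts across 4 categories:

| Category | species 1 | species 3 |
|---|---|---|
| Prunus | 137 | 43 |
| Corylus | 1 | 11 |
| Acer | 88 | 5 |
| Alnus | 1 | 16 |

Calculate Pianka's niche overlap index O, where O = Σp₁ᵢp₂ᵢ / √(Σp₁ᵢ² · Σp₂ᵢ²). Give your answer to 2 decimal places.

Proportions for species 1 (n=227): 137/227=0.6035, 1/227=0.0044, 88/227=0.3877, 1/227=0.0044
Proportions for species 3 (n=75): 43/75=0.5733, 11/75=0.1467, 5/75=0.0667, 16/75=0.2133
Σ p₁ᵢp₂ᵢ = 0.345987 + 0.000645 + 0.025860 + 0.000939 = 0.373431
Σp_1ᵢ² = 0.6035² + 0.0044² + 0.3877² + 0.0044² = 0.364212 + 0.000019 + 0.150311 + 0.000019 = 0.514561
Σp_2ᵢ² = 0.5733² + 0.1467² + 0.0667² + 0.2133² = 0.328673 + 0.021521 + 0.004449 + 0.045497 = 0.400140
O = 0.373431 / √(0.514561 × 0.400140) = 0.373431 / 0.4537581 = 0.8230

0.82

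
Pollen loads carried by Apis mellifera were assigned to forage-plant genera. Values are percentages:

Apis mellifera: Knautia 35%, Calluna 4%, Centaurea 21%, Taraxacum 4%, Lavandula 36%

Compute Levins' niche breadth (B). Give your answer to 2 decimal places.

Convert percentages to proportions (divide by 100).
Σpᵢ² = 0.35² + 0.04² + 0.21² + 0.04² + 0.36² = 0.1225 + 0.0016 + 0.0441 + 0.0016 + 0.1296 = 0.2994
B = 1 / 0.2994 = 3.3400

3.34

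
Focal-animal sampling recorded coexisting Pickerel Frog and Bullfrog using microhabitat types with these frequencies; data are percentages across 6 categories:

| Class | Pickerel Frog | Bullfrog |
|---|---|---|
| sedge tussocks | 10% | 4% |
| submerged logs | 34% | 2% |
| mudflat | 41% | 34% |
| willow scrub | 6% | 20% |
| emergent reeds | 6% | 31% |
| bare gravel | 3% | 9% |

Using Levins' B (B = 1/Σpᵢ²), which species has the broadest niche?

Convert percentages to proportions (divide by 100).
Σp_Frogᵢ² = 0.10² + 0.34² + 0.41² + 0.06² + 0.06² + 0.03² = 0.0100 + 0.1156 + 0.1681 + 0.0036 + 0.0036 + 0.0009 = 0.3018
B_Frog = 1 / 0.3018 = 3.3135
Σp_Bullᵢ² = 0.04² + 0.02² + 0.34² + 0.20² + 0.31² + 0.09² = 0.0016 + 0.0004 + 0.1156 + 0.0400 + 0.0961 + 0.0081 = 0.2618
B_Bull = 1 / 0.2618 = 3.8197
Highest B → broadest niche (most generalist): Bullfrog (B = 3.82).

Bullfrog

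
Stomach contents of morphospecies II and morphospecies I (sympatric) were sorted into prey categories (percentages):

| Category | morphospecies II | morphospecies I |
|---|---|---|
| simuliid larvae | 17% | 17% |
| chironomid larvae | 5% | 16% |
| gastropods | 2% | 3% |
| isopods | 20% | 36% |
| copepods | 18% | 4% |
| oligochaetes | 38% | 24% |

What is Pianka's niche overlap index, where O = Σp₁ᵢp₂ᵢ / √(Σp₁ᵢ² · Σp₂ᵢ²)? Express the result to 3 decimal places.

0.844

Convert percentages to proportions (divide by 100).
Σ p₁ᵢp₂ᵢ = 0.0289 + 0.0080 + 0.0006 + 0.0720 + 0.0072 + 0.0912 = 0.2079
Σp_1ᵢ² = 0.17² + 0.05² + 0.02² + 0.20² + 0.18² + 0.38² = 0.0289 + 0.0025 + 0.0004 + 0.0400 + 0.0324 + 0.1444 = 0.2486
Σp_2ᵢ² = 0.17² + 0.16² + 0.03² + 0.36² + 0.04² + 0.24² = 0.0289 + 0.0256 + 0.0009 + 0.1296 + 0.0016 + 0.0576 = 0.2442
O = 0.2079 / √(0.2486 × 0.2442) = 0.2079 / 0.246390 = 0.84378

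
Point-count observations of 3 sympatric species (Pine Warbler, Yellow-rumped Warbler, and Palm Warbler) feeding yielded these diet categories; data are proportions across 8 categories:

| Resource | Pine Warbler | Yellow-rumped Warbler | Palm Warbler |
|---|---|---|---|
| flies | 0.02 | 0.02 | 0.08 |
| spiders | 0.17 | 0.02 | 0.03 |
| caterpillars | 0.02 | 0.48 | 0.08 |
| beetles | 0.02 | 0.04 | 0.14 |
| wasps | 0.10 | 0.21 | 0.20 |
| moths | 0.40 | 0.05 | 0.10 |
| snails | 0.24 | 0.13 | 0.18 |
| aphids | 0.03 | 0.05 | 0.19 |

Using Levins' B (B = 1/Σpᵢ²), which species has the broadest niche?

Σp_Pineᵢ² = 0.02² + 0.17² + 0.02² + 0.02² + 0.10² + 0.40² + 0.24² + 0.03² = 0.0004 + 0.0289 + 0.0004 + 0.0004 + 0.0100 + 0.1600 + 0.0576 + 0.0009 = 0.2586
B_Pine = 1 / 0.2586 = 3.8670
Σp_Yellᵢ² = 0.02² + 0.02² + 0.48² + 0.04² + 0.21² + 0.05² + 0.13² + 0.05² = 0.0004 + 0.0004 + 0.2304 + 0.0016 + 0.0441 + 0.0025 + 0.0169 + 0.0025 = 0.2988
B_Yell = 1 / 0.2988 = 3.3467
Σp_Palmᵢ² = 0.08² + 0.03² + 0.08² + 0.14² + 0.20² + 0.10² + 0.18² + 0.19² = 0.0064 + 0.0009 + 0.0064 + 0.0196 + 0.0400 + 0.0100 + 0.0324 + 0.0361 = 0.1518
B_Palm = 1 / 0.1518 = 6.5876
Highest B → broadest niche (most generalist): Palm Warbler (B = 6.59).

Palm Warbler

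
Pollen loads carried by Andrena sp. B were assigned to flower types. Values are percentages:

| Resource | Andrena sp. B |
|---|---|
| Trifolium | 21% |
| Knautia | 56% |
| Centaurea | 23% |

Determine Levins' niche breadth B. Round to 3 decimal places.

2.435

Convert percentages to proportions (divide by 100).
Σpᵢ² = 0.21² + 0.56² + 0.23² = 0.0441 + 0.3136 + 0.0529 = 0.4106
B = 1 / 0.4106 = 2.43546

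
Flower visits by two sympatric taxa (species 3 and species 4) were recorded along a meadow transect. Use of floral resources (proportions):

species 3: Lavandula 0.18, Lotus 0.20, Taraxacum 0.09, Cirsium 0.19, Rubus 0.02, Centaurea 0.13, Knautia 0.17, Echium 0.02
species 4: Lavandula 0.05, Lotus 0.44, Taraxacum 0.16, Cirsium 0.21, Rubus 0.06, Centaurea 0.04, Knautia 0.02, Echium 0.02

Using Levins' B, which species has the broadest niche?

species 3

Σp_3ᵢ² = 0.18² + 0.20² + 0.09² + 0.19² + 0.02² + 0.13² + 0.17² + 0.02² = 0.0324 + 0.0400 + 0.0081 + 0.0361 + 0.0004 + 0.0169 + 0.0289 + 0.0004 = 0.1632
B_3 = 1 / 0.1632 = 6.1275
Σp_4ᵢ² = 0.05² + 0.44² + 0.16² + 0.21² + 0.06² + 0.04² + 0.02² + 0.02² = 0.0025 + 0.1936 + 0.0256 + 0.0441 + 0.0036 + 0.0016 + 0.0004 + 0.0004 = 0.2718
B_4 = 1 / 0.2718 = 3.6792
Highest B → broadest niche (most generalist): species 3 (B = 6.13).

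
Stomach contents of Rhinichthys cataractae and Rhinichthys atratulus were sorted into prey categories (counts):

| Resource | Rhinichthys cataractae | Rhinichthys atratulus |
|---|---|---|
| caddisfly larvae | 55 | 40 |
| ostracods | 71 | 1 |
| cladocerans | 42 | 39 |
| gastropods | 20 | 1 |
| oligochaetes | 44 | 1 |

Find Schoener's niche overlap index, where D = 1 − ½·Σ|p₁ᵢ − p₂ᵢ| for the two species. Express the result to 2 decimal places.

0.45

Proportions for Rhinichthys cataractae (n=232): 55/232=0.2371, 71/232=0.3060, 42/232=0.1810, 20/232=0.0862, 44/232=0.1897
Proportions for Rhinichthys atratulus (n=82): 40/82=0.4878, 1/82=0.0122, 39/82=0.4756, 1/82=0.0122, 1/82=0.0122
Σ|p₁ᵢ − p₂ᵢ| = 0.2507 + 0.2938 + 0.2946 + 0.0740 + 0.1775 = 1.0906
D = 1 − ½ × 1.0906 = 1 − 0.54530 = 0.45470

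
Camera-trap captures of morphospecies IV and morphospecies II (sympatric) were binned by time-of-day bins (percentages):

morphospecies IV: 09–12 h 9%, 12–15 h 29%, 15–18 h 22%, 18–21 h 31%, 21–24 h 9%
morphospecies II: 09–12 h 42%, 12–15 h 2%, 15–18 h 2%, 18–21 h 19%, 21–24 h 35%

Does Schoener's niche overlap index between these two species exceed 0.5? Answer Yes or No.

Convert percentages to proportions (divide by 100).
Σ|p₁ᵢ − p₂ᵢ| = 0.33 + 0.27 + 0.20 + 0.12 + 0.26 = 1.18
D = 1 − ½ × 1.18 = 1 − 0.590 = 0.4100
D = 0.4100 < 0.5 → No.

No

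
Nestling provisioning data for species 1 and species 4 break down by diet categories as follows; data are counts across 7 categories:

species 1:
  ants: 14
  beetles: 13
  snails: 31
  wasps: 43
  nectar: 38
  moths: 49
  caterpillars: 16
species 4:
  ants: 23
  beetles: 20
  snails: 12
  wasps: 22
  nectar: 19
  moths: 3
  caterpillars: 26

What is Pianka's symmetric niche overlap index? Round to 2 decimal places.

0.73

Proportions for species 1 (n=204): 14/204=0.0686, 13/204=0.0637, 31/204=0.1520, 43/204=0.2108, 38/204=0.1863, 49/204=0.2402, 16/204=0.0784
Proportions for species 4 (n=125): 23/125=0.1840, 20/125=0.1600, 12/125=0.0960, 22/125=0.1760, 19/125=0.1520, 3/125=0.0240, 26/125=0.2080
Σ p₁ᵢp₂ᵢ = 0.012622 + 0.010192 + 0.014592 + 0.037101 + 0.028318 + 0.005765 + 0.016307 = 0.124897
Σp_1ᵢ² = 0.0686² + 0.0637² + 0.1520² + 0.2108² + 0.1863² + 0.2402² + 0.0784² = 0.004706 + 0.004058 + 0.023104 + 0.044437 + 0.034708 + 0.057696 + 0.006147 = 0.174856
Σp_2ᵢ² = 0.1840² + 0.1600² + 0.0960² + 0.1760² + 0.1520² + 0.0240² + 0.2080² = 0.033856 + 0.025600 + 0.009216 + 0.030976 + 0.023104 + 0.000576 + 0.043264 = 0.166592
O = 0.124897 / √(0.174856 × 0.166592) = 0.124897 / 0.1706740 = 0.7318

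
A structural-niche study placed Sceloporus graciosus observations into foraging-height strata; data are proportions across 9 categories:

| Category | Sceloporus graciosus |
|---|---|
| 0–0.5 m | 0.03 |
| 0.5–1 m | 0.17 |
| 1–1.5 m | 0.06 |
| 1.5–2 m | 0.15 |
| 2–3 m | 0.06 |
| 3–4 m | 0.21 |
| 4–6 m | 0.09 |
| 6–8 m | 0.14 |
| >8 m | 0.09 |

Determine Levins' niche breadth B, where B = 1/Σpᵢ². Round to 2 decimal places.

Σpᵢ² = 0.03² + 0.17² + 0.06² + 0.15² + 0.06² + 0.21² + 0.09² + 0.14² + 0.09² = 0.0009 + 0.0289 + 0.0036 + 0.0225 + 0.0036 + 0.0441 + 0.0081 + 0.0196 + 0.0081 = 0.1394
B = 1 / 0.1394 = 7.1736

7.17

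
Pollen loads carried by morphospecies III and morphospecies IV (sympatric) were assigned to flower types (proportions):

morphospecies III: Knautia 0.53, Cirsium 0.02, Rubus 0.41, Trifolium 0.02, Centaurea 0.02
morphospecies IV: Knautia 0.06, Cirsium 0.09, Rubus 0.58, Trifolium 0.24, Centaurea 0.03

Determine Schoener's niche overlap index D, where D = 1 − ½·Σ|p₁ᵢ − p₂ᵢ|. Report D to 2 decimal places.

Σ|p₁ᵢ − p₂ᵢ| = 0.47 + 0.07 + 0.17 + 0.22 + 0.01 = 0.94
D = 1 − ½ × 0.94 = 1 − 0.470 = 0.5300

0.53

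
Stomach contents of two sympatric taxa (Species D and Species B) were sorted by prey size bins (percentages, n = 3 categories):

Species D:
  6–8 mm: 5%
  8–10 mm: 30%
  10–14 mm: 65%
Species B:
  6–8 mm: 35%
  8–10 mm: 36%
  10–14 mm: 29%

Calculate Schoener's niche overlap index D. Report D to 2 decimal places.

Convert percentages to proportions (divide by 100).
Σ|p₁ᵢ − p₂ᵢ| = 0.30 + 0.06 + 0.36 = 0.72
D = 1 − ½ × 0.72 = 1 − 0.360 = 0.6400

0.64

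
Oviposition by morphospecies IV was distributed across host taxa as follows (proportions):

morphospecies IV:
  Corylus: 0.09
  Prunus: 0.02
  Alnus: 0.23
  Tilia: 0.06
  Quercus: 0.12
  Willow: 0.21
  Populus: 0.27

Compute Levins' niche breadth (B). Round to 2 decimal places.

5.09

Σpᵢ² = 0.09² + 0.02² + 0.23² + 0.06² + 0.12² + 0.21² + 0.27² = 0.0081 + 0.0004 + 0.0529 + 0.0036 + 0.0144 + 0.0441 + 0.0729 = 0.1964
B = 1 / 0.1964 = 5.0916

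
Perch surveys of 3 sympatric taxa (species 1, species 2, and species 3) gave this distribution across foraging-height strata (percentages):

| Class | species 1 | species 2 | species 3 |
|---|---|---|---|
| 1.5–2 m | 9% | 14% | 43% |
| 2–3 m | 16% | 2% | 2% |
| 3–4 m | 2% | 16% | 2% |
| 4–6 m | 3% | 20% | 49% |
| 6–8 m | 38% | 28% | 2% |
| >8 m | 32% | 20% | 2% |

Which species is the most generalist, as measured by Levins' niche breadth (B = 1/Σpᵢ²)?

Convert percentages to proportions (divide by 100).
Σp_1ᵢ² = 0.09² + 0.16² + 0.02² + 0.03² + 0.38² + 0.32² = 0.0081 + 0.0256 + 0.0004 + 0.0009 + 0.1444 + 0.1024 = 0.2818
B_1 = 1 / 0.2818 = 3.5486
Σp_2ᵢ² = 0.14² + 0.02² + 0.16² + 0.20² + 0.28² + 0.20² = 0.0196 + 0.0004 + 0.0256 + 0.0400 + 0.0784 + 0.0400 = 0.2040
B_2 = 1 / 0.2040 = 4.9020
Σp_3ᵢ² = 0.43² + 0.02² + 0.02² + 0.49² + 0.02² + 0.02² = 0.1849 + 0.0004 + 0.0004 + 0.2401 + 0.0004 + 0.0004 = 0.4266
B_3 = 1 / 0.4266 = 2.3441
Highest B → broadest niche (most generalist): species 2 (B = 4.90).

species 2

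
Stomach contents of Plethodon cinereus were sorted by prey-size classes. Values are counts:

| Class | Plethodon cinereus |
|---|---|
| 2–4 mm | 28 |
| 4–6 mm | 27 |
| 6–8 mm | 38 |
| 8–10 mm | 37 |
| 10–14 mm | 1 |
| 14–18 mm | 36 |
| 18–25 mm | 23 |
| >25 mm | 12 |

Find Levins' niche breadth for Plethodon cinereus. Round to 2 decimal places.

6.48

Proportions for Plethodon cinereus (n=202): 28/202=0.1386, 27/202=0.1337, 38/202=0.1881, 37/202=0.1832, 1/202=0.0050, 36/202=0.1782, 23/202=0.1139, 12/202=0.0594
Σpᵢ² = 0.1386² + 0.1337² + 0.1881² + 0.1832² + 0.0050² + 0.1782² + 0.1139² + 0.0594² = 0.019210 + 0.017876 + 0.035382 + 0.033562 + 0.000025 + 0.031755 + 0.012973 + 0.003528 = 0.154311
B = 1 / 0.154311 = 6.4804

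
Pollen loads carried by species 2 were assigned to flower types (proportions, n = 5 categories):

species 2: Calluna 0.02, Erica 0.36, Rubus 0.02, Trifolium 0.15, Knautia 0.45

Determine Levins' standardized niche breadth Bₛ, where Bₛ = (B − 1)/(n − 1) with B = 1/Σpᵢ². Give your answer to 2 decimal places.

0.45

Σpᵢ² = 0.02² + 0.36² + 0.02² + 0.15² + 0.45² = 0.0004 + 0.1296 + 0.0004 + 0.0225 + 0.2025 = 0.3554
B = 1 / 0.3554 = 2.8137
Bₛ = (B − 1)/(n − 1) = (2.8137 − 1)/(5 − 1) = 1.8137/4 = 0.4534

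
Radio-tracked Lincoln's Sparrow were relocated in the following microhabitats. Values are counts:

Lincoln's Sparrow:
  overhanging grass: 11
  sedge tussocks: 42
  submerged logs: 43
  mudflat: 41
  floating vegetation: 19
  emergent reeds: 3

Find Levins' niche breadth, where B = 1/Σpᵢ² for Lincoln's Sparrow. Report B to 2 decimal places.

4.37

Proportions for Lincoln's Sparrow (n=159): 11/159=0.0692, 42/159=0.2642, 43/159=0.2704, 41/159=0.2579, 19/159=0.1195, 3/159=0.0189
Σpᵢ² = 0.0692² + 0.2642² + 0.2704² + 0.2579² + 0.1195² + 0.0189² = 0.004789 + 0.069802 + 0.073116 + 0.066512 + 0.014280 + 0.000357 = 0.228856
B = 1 / 0.228856 = 4.3696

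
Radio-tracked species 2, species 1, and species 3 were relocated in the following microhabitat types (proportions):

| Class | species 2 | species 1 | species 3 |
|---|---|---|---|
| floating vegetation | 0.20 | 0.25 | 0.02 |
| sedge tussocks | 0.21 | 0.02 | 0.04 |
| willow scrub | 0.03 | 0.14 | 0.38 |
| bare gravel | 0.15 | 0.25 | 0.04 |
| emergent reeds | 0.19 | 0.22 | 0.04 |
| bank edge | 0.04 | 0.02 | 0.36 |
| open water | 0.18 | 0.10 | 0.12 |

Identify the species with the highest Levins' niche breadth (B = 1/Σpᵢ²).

species 2

Σp_2ᵢ² = 0.20² + 0.21² + 0.03² + 0.15² + 0.19² + 0.04² + 0.18² = 0.0400 + 0.0441 + 0.0009 + 0.0225 + 0.0361 + 0.0016 + 0.0324 = 0.1776
B_2 = 1 / 0.1776 = 5.6306
Σp_1ᵢ² = 0.25² + 0.02² + 0.14² + 0.25² + 0.22² + 0.02² + 0.10² = 0.0625 + 0.0004 + 0.0196 + 0.0625 + 0.0484 + 0.0004 + 0.0100 = 0.2038
B_1 = 1 / 0.2038 = 4.9068
Σp_3ᵢ² = 0.02² + 0.04² + 0.38² + 0.04² + 0.04² + 0.36² + 0.12² = 0.0004 + 0.0016 + 0.1444 + 0.0016 + 0.0016 + 0.1296 + 0.0144 = 0.2936
B_3 = 1 / 0.2936 = 3.4060
Highest B → broadest niche (most generalist): species 2 (B = 5.63).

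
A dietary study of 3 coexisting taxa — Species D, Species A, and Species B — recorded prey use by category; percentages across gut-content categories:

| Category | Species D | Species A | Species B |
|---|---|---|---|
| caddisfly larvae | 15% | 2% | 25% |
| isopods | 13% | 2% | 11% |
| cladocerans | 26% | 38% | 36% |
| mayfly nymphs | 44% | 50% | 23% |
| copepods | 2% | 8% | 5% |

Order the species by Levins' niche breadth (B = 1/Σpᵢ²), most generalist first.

Species B > Species D > Species A

Convert percentages to proportions (divide by 100).
Σp_Dᵢ² = 0.15² + 0.13² + 0.26² + 0.44² + 0.02² = 0.0225 + 0.0169 + 0.0676 + 0.1936 + 0.0004 = 0.3010
B_D = 1 / 0.3010 = 3.3223
Σp_Aᵢ² = 0.02² + 0.02² + 0.38² + 0.50² + 0.08² = 0.0004 + 0.0004 + 0.1444 + 0.2500 + 0.0064 = 0.4016
B_A = 1 / 0.4016 = 2.4900
Σp_Bᵢ² = 0.25² + 0.11² + 0.36² + 0.23² + 0.05² = 0.0625 + 0.0121 + 0.1296 + 0.0529 + 0.0025 = 0.2596
B_B = 1 / 0.2596 = 3.8521
Ranking by B (broadest → narrowest): Species B (3.85) > Species D (3.32) > Species A (2.49)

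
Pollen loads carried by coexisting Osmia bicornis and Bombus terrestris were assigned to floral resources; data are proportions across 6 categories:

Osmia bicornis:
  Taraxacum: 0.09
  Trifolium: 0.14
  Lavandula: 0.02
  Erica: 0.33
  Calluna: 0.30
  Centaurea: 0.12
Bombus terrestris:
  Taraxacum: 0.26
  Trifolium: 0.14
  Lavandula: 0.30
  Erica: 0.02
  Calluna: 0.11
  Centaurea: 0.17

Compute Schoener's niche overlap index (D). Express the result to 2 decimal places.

0.50

Σ|p₁ᵢ − p₂ᵢ| = 0.17 + 0.00 + 0.28 + 0.31 + 0.19 + 0.05 = 1.00
D = 1 − ½ × 1.00 = 1 − 0.500 = 0.5000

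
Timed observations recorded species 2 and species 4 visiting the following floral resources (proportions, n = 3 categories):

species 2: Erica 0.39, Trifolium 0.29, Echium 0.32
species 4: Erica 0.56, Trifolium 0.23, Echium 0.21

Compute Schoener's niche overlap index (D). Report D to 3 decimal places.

0.830

Σ|p₁ᵢ − p₂ᵢ| = 0.17 + 0.06 + 0.11 = 0.34
D = 1 − ½ × 0.34 = 1 − 0.170 = 0.83000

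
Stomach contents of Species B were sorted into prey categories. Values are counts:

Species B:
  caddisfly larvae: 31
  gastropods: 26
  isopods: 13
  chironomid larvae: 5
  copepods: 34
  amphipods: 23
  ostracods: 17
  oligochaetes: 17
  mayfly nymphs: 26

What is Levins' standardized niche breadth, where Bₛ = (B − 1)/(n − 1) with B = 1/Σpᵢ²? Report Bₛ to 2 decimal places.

0.84

Proportions for Species B (n=192): 31/192=0.1615, 26/192=0.1354, 13/192=0.0677, 5/192=0.0260, 34/192=0.1771, 23/192=0.1198, 17/192=0.0885, 17/192=0.0885, 26/192=0.1354
Σpᵢ² = 0.1615² + 0.1354² + 0.0677² + 0.0260² + 0.1771² + 0.1198² + 0.0885² + 0.0885² + 0.1354² = 0.026082 + 0.018333 + 0.004583 + 0.000676 + 0.031364 + 0.014352 + 0.007832 + 0.007832 + 0.018333 = 0.129387
B = 1 / 0.129387 = 7.7288
Bₛ = (B − 1)/(n − 1) = (7.7288 − 1)/(9 − 1) = 6.7288/8 = 0.8411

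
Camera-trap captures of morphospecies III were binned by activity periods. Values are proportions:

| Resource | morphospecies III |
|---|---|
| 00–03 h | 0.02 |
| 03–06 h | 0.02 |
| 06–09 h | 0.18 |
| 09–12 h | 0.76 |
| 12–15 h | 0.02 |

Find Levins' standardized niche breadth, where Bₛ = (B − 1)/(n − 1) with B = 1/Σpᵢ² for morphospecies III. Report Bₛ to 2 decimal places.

0.16

Σpᵢ² = 0.02² + 0.02² + 0.18² + 0.76² + 0.02² = 0.0004 + 0.0004 + 0.0324 + 0.5776 + 0.0004 = 0.6112
B = 1 / 0.6112 = 1.6361
Bₛ = (B − 1)/(n − 1) = (1.6361 − 1)/(5 − 1) = 0.6361/4 = 0.1590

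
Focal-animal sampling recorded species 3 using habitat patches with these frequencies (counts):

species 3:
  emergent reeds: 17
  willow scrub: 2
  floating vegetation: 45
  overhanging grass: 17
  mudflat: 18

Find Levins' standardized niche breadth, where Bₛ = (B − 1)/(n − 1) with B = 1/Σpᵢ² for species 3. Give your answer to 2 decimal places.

0.59

Proportions for species 3 (n=99): 17/99=0.1717, 2/99=0.0202, 45/99=0.4545, 17/99=0.1717, 18/99=0.1818
Σpᵢ² = 0.1717² + 0.0202² + 0.4545² + 0.1717² + 0.1818² = 0.029481 + 0.000408 + 0.206570 + 0.029481 + 0.033051 = 0.298991
B = 1 / 0.298991 = 3.3446
Bₛ = (B − 1)/(n − 1) = (3.3446 − 1)/(5 − 1) = 2.3446/4 = 0.5862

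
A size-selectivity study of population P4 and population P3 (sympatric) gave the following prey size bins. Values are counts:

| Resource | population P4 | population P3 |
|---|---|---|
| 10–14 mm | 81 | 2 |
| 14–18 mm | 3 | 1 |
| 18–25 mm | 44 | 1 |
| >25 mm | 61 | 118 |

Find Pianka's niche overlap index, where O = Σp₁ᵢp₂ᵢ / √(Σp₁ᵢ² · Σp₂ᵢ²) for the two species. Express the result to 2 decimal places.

Proportions for population P4 (n=189): 81/189=0.4286, 3/189=0.0159, 44/189=0.2328, 61/189=0.3228
Proportions for population P3 (n=122): 2/122=0.0164, 1/122=0.0082, 1/122=0.0082, 118/122=0.9672
Σ p₁ᵢp₂ᵢ = 0.007029 + 0.000130 + 0.001909 + 0.312212 = 0.321280
Σp_1ᵢ² = 0.4286² + 0.0159² + 0.2328² + 0.3228² = 0.183698 + 0.000253 + 0.054196 + 0.104200 = 0.342347
Σp_2ᵢ² = 0.0164² + 0.0082² + 0.0082² + 0.9672² = 0.000269 + 0.000067 + 0.000067 + 0.935476 = 0.935879
O = 0.321280 / √(0.342347 × 0.935879) = 0.321280 / 0.5660348 = 0.5676

0.57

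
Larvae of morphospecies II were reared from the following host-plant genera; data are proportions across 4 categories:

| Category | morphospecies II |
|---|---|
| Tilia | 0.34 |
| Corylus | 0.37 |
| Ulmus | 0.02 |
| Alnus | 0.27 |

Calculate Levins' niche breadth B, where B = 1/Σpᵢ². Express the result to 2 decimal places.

3.07

Σpᵢ² = 0.34² + 0.37² + 0.02² + 0.27² = 0.1156 + 0.1369 + 0.0004 + 0.0729 = 0.3258
B = 1 / 0.3258 = 3.0694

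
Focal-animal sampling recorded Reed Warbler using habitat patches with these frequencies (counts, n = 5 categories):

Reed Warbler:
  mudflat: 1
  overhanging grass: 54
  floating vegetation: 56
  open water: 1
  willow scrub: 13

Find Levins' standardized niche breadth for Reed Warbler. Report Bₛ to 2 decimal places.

0.38

Proportions for Reed Warbler (n=125): 1/125=0.0080, 54/125=0.4320, 56/125=0.4480, 1/125=0.0080, 13/125=0.1040
Σpᵢ² = 0.0080² + 0.4320² + 0.4480² + 0.0080² + 0.1040² = 0.000064 + 0.186624 + 0.200704 + 0.000064 + 0.010816 = 0.398272
B = 1 / 0.398272 = 2.5108
Bₛ = (B − 1)/(n − 1) = (2.5108 − 1)/(5 − 1) = 1.5108/4 = 0.3777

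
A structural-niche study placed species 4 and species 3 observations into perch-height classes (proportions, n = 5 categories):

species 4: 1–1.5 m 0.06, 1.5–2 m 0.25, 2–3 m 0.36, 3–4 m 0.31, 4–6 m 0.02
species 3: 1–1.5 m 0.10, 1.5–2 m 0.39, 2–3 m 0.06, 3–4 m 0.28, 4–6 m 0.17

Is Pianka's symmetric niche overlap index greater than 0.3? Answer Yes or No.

Σ p₁ᵢp₂ᵢ = 0.0060 + 0.0975 + 0.0216 + 0.0868 + 0.0034 = 0.2153
Σp_1ᵢ² = 0.06² + 0.25² + 0.36² + 0.31² + 0.02² = 0.0036 + 0.0625 + 0.1296 + 0.0961 + 0.0004 = 0.2922
Σp_2ᵢ² = 0.10² + 0.39² + 0.06² + 0.28² + 0.17² = 0.0100 + 0.1521 + 0.0036 + 0.0784 + 0.0289 = 0.2730
O = 0.2153 / √(0.2922 × 0.2730) = 0.2153 / 0.28244 = 0.7623
O = 0.7623 > 0.3 → Yes.

Yes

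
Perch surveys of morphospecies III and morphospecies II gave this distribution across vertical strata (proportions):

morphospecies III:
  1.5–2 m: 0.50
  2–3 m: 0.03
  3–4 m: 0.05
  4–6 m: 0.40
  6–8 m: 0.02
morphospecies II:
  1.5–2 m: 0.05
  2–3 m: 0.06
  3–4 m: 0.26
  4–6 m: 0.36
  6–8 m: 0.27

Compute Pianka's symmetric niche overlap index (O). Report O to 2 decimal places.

0.56

Σ p₁ᵢp₂ᵢ = 0.0250 + 0.0018 + 0.0130 + 0.1440 + 0.0054 = 0.1892
Σp_1ᵢ² = 0.50² + 0.03² + 0.05² + 0.40² + 0.02² = 0.2500 + 0.0009 + 0.0025 + 0.1600 + 0.0004 = 0.4138
Σp_2ᵢ² = 0.05² + 0.06² + 0.26² + 0.36² + 0.27² = 0.0025 + 0.0036 + 0.0676 + 0.1296 + 0.0729 = 0.2762
O = 0.1892 / √(0.4138 × 0.2762) = 0.1892 / 0.33807 = 0.5596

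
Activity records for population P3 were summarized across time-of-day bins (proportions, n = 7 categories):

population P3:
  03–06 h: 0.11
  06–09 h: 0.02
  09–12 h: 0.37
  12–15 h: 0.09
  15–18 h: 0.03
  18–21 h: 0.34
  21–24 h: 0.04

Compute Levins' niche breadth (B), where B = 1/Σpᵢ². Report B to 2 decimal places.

Σpᵢ² = 0.11² + 0.02² + 0.37² + 0.09² + 0.03² + 0.34² + 0.04² = 0.0121 + 0.0004 + 0.1369 + 0.0081 + 0.0009 + 0.1156 + 0.0016 = 0.2756
B = 1 / 0.2756 = 3.6284

3.63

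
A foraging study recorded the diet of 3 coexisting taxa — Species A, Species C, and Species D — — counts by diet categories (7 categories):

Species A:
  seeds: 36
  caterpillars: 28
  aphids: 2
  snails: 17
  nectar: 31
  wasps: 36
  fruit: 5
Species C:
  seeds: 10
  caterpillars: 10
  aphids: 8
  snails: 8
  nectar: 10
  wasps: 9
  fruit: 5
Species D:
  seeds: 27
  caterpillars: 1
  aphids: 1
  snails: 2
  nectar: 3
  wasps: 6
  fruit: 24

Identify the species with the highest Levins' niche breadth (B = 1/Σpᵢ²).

Species C

Proportions for Species A (n=155): 36/155=0.2323, 28/155=0.1806, 2/155=0.0129, 17/155=0.1097, 31/155=0.2000, 36/155=0.2323, 5/155=0.0323
Proportions for Species C (n=60): 10/60=0.1667, 10/60=0.1667, 8/60=0.1333, 8/60=0.1333, 10/60=0.1667, 9/60=0.1500, 5/60=0.0833
Proportions for Species D (n=64): 27/64=0.4219, 1/64=0.0156, 1/64=0.0156, 2/64=0.0313, 3/64=0.0469, 6/64=0.0938, 24/64=0.3750
Σp_Aᵢ² = 0.2323² + 0.1806² + 0.0129² + 0.1097² + 0.2000² + 0.2323² + 0.0323² = 0.053963 + 0.032616 + 0.000166 + 0.012034 + 0.040000 + 0.053963 + 0.001043 = 0.193785
B_A = 1 / 0.193785 = 5.1604
Σp_Cᵢ² = 0.1667² + 0.1667² + 0.1333² + 0.1333² + 0.1667² + 0.1500² + 0.0833² = 0.027789 + 0.027789 + 0.017769 + 0.017769 + 0.027789 + 0.022500 + 0.006939 = 0.148344
B_C = 1 / 0.148344 = 6.7411
Σp_Dᵢ² = 0.4219² + 0.0156² + 0.0156² + 0.0313² + 0.0469² + 0.0938² + 0.3750² = 0.178000 + 0.000243 + 0.000243 + 0.000980 + 0.002200 + 0.008798 + 0.140625 = 0.331089
B_D = 1 / 0.331089 = 3.0203
Highest B → broadest niche (most generalist): Species C (B = 6.74).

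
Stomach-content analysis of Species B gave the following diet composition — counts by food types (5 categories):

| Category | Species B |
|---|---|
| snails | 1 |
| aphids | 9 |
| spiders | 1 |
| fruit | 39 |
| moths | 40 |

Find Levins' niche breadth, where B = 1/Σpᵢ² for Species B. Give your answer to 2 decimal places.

Proportions for Species B (n=90): 1/90=0.0111, 9/90=0.1000, 1/90=0.0111, 39/90=0.4333, 40/90=0.4444
Σpᵢ² = 0.0111² + 0.1000² + 0.0111² + 0.4333² + 0.4444² = 0.000123 + 0.010000 + 0.000123 + 0.187749 + 0.197491 = 0.395486
B = 1 / 0.395486 = 2.5285

2.53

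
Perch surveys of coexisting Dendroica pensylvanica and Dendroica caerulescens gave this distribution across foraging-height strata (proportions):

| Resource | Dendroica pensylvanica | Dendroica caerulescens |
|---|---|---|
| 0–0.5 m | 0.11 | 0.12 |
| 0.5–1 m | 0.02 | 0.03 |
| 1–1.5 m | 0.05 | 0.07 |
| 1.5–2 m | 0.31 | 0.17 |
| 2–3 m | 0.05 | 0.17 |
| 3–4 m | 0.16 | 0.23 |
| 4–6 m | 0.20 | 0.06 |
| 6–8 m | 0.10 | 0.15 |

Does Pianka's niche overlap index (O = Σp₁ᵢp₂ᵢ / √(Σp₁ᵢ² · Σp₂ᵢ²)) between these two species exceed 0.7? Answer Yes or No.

Yes

Σ p₁ᵢp₂ᵢ = 0.0132 + 0.0006 + 0.0035 + 0.0527 + 0.0085 + 0.0368 + 0.0120 + 0.0150 = 0.1423
Σp_1ᵢ² = 0.11² + 0.02² + 0.05² + 0.31² + 0.05² + 0.16² + 0.20² + 0.10² = 0.0121 + 0.0004 + 0.0025 + 0.0961 + 0.0025 + 0.0256 + 0.0400 + 0.0100 = 0.1892
Σp_2ᵢ² = 0.12² + 0.03² + 0.07² + 0.17² + 0.17² + 0.23² + 0.06² + 0.15² = 0.0144 + 0.0009 + 0.0049 + 0.0289 + 0.0289 + 0.0529 + 0.0036 + 0.0225 = 0.1570
O = 0.1423 / √(0.1892 × 0.1570) = 0.1423 / 0.17235 = 0.8256
O = 0.8256 > 0.7 → Yes.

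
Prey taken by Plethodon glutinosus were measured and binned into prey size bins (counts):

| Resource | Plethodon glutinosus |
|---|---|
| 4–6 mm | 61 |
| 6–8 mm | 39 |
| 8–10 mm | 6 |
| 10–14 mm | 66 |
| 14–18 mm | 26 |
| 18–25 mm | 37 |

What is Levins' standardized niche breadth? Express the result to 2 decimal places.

0.75

Proportions for Plethodon glutinosus (n=235): 61/235=0.2596, 39/235=0.1660, 6/235=0.0255, 66/235=0.2809, 26/235=0.1106, 37/235=0.1574
Σpᵢ² = 0.2596² + 0.1660² + 0.0255² + 0.2809² + 0.1106² + 0.1574² = 0.067392 + 0.027556 + 0.000650 + 0.078905 + 0.012232 + 0.024775 = 0.211510
B = 1 / 0.211510 = 4.7279
Bₛ = (B − 1)/(n − 1) = (4.7279 − 1)/(6 − 1) = 3.7279/5 = 0.7456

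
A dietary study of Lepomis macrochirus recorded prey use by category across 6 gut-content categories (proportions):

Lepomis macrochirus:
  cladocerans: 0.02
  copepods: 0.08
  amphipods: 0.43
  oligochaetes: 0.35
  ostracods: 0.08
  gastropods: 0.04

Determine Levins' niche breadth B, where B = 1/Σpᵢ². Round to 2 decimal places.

Σpᵢ² = 0.02² + 0.08² + 0.43² + 0.35² + 0.08² + 0.04² = 0.0004 + 0.0064 + 0.1849 + 0.1225 + 0.0064 + 0.0016 = 0.3222
B = 1 / 0.3222 = 3.1037

3.10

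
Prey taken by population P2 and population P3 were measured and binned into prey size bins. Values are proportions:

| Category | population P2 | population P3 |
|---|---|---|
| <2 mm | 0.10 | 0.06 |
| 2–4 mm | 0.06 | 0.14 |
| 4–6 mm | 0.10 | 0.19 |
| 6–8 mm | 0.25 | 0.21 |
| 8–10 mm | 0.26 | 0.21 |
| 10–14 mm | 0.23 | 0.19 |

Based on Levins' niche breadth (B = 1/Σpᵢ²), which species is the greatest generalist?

Σp_P2ᵢ² = 0.10² + 0.06² + 0.10² + 0.25² + 0.26² + 0.23² = 0.0100 + 0.0036 + 0.0100 + 0.0625 + 0.0676 + 0.0529 = 0.2066
B_P2 = 1 / 0.2066 = 4.8403
Σp_P3ᵢ² = 0.06² + 0.14² + 0.19² + 0.21² + 0.21² + 0.19² = 0.0036 + 0.0196 + 0.0361 + 0.0441 + 0.0441 + 0.0361 = 0.1836
B_P3 = 1 / 0.1836 = 5.4466
Highest B → broadest niche (most generalist): population P3 (B = 5.45).

population P3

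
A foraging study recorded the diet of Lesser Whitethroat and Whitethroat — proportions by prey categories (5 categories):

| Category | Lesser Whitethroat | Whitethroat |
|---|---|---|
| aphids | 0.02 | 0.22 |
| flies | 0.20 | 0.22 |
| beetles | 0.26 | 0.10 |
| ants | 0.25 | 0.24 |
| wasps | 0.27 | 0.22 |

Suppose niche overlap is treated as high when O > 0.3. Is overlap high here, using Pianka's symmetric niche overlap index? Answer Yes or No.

Σ p₁ᵢp₂ᵢ = 0.0044 + 0.0440 + 0.0260 + 0.0600 + 0.0594 = 0.1938
Σp_1ᵢ² = 0.02² + 0.20² + 0.26² + 0.25² + 0.27² = 0.0004 + 0.0400 + 0.0676 + 0.0625 + 0.0729 = 0.2434
Σp_2ᵢ² = 0.22² + 0.22² + 0.10² + 0.24² + 0.22² = 0.0484 + 0.0484 + 0.0100 + 0.0576 + 0.0484 = 0.2128
O = 0.1938 / √(0.2434 × 0.2128) = 0.1938 / 0.22759 = 0.8515
O = 0.8515 > 0.3 → Yes.

Yes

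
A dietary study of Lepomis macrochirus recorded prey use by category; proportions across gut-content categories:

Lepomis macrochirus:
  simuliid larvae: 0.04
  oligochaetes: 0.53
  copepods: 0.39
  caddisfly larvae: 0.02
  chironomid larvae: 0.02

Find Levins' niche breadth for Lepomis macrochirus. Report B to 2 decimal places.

2.30

Σpᵢ² = 0.04² + 0.53² + 0.39² + 0.02² + 0.02² = 0.0016 + 0.2809 + 0.1521 + 0.0004 + 0.0004 = 0.4354
B = 1 / 0.4354 = 2.2967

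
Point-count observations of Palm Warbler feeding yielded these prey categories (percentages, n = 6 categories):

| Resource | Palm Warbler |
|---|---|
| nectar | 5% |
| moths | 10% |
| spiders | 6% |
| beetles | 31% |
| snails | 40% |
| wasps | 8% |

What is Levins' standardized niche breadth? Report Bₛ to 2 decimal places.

0.52

Convert percentages to proportions (divide by 100).
Σpᵢ² = 0.05² + 0.10² + 0.06² + 0.31² + 0.40² + 0.08² = 0.0025 + 0.0100 + 0.0036 + 0.0961 + 0.1600 + 0.0064 = 0.2786
B = 1 / 0.2786 = 3.5894
Bₛ = (B − 1)/(n − 1) = (3.5894 − 1)/(6 − 1) = 2.5894/5 = 0.5179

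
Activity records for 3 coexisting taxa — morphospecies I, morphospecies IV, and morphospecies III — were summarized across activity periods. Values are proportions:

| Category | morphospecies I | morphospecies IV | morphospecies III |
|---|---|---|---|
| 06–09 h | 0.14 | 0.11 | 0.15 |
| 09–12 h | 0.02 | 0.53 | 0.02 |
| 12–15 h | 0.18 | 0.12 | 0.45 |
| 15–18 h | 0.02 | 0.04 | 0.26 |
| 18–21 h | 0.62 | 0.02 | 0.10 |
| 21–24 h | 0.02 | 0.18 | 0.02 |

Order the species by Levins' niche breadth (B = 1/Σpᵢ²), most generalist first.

Σp_Iᵢ² = 0.14² + 0.02² + 0.18² + 0.02² + 0.62² + 0.02² = 0.0196 + 0.0004 + 0.0324 + 0.0004 + 0.3844 + 0.0004 = 0.4376
B_I = 1 / 0.4376 = 2.2852
Σp_IVᵢ² = 0.11² + 0.53² + 0.12² + 0.04² + 0.02² + 0.18² = 0.0121 + 0.2809 + 0.0144 + 0.0016 + 0.0004 + 0.0324 = 0.3418
B_IV = 1 / 0.3418 = 2.9257
Σp_IIIᵢ² = 0.15² + 0.02² + 0.45² + 0.26² + 0.10² + 0.02² = 0.0225 + 0.0004 + 0.2025 + 0.0676 + 0.0100 + 0.0004 = 0.3034
B_III = 1 / 0.3034 = 3.2960
Ranking by B (broadest → narrowest): morphospecies III (3.30) > morphospecies IV (2.93) > morphospecies I (2.29)

morphospecies III > morphospecies IV > morphospecies I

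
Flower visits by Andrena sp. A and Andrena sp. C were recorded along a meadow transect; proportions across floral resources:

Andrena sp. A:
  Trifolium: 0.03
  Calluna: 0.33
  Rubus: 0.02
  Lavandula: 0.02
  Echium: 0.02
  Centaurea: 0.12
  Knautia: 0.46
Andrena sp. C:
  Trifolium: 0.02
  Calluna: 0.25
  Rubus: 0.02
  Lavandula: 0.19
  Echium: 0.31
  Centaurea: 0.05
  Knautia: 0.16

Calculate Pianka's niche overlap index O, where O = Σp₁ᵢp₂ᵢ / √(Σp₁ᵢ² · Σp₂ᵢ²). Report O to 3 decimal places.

Σ p₁ᵢp₂ᵢ = 0.0006 + 0.0825 + 0.0004 + 0.0038 + 0.0062 + 0.0060 + 0.0736 = 0.1731
Σp_1ᵢ² = 0.03² + 0.33² + 0.02² + 0.02² + 0.02² + 0.12² + 0.46² = 0.0009 + 0.1089 + 0.0004 + 0.0004 + 0.0004 + 0.0144 + 0.2116 = 0.3370
Σp_2ᵢ² = 0.02² + 0.25² + 0.02² + 0.19² + 0.31² + 0.05² + 0.16² = 0.0004 + 0.0625 + 0.0004 + 0.0361 + 0.0961 + 0.0025 + 0.0256 = 0.2236
O = 0.1731 / √(0.3370 × 0.2236) = 0.1731 / 0.274505 = 0.63059

0.631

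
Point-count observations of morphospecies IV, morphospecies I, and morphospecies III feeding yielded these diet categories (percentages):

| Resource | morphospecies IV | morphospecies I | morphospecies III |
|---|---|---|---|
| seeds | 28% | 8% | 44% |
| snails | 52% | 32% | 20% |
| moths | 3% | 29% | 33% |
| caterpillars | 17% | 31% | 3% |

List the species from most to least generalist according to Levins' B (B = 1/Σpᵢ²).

Convert percentages to proportions (divide by 100).
Σp_IVᵢ² = 0.28² + 0.52² + 0.03² + 0.17² = 0.0784 + 0.2704 + 0.0009 + 0.0289 = 0.3786
B_IV = 1 / 0.3786 = 2.6413
Σp_Iᵢ² = 0.08² + 0.32² + 0.29² + 0.31² = 0.0064 + 0.1024 + 0.0841 + 0.0961 = 0.2890
B_I = 1 / 0.2890 = 3.4602
Σp_IIIᵢ² = 0.44² + 0.20² + 0.33² + 0.03² = 0.1936 + 0.0400 + 0.1089 + 0.0009 = 0.3434
B_III = 1 / 0.3434 = 2.9121
Ranking by B (broadest → narrowest): morphospecies I (3.46) > morphospecies III (2.91) > morphospecies IV (2.64)

morphospecies I > morphospecies III > morphospecies IV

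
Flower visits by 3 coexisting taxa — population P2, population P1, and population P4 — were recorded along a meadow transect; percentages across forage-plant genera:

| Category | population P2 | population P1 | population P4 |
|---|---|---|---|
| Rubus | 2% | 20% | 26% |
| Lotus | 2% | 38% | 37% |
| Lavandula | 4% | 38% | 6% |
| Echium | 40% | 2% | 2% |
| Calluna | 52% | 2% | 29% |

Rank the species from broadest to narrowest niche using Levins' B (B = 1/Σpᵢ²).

population P4 > population P1 > population P2

Convert percentages to proportions (divide by 100).
Σp_P2ᵢ² = 0.02² + 0.02² + 0.04² + 0.40² + 0.52² = 0.0004 + 0.0004 + 0.0016 + 0.1600 + 0.2704 = 0.4328
B_P2 = 1 / 0.4328 = 2.3105
Σp_P1ᵢ² = 0.20² + 0.38² + 0.38² + 0.02² + 0.02² = 0.0400 + 0.1444 + 0.1444 + 0.0004 + 0.0004 = 0.3296
B_P1 = 1 / 0.3296 = 3.0340
Σp_P4ᵢ² = 0.26² + 0.37² + 0.06² + 0.02² + 0.29² = 0.0676 + 0.1369 + 0.0036 + 0.0004 + 0.0841 = 0.2926
B_P4 = 1 / 0.2926 = 3.4176
Ranking by B (broadest → narrowest): population P4 (3.42) > population P1 (3.03) > population P2 (2.31)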